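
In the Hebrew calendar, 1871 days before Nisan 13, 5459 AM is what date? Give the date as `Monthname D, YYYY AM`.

Adar 1, 5454 AM

The starting date is JDN 2341709; 2341709 − 1871 = 2339838.
JDN 2339838 corresponds to Adar 1, 5454 AM.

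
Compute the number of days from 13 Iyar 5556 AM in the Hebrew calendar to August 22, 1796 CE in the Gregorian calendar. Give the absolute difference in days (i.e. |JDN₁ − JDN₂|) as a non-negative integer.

JDN of the first date = 2377177.
JDN of the second date = 2377270.
|2377270 − 2377177| = 93.

93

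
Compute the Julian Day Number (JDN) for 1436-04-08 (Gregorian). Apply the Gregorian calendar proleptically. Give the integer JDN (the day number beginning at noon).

2245646

JDN 2299161 is 15 October 1582 CE (Gregorian); the target day is −53515 days from there, so JDN = 2245646.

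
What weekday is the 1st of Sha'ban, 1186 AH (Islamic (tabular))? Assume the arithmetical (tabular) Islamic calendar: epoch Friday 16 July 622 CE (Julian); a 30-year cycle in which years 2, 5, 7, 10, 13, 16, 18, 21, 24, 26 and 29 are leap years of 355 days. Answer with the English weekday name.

In the Gregorian calendar this is 28 October 1772 (JDN 2368571).
2368571 ≡ 2 (mod 7); counting from Monday = 0 gives Wednesday.

Wednesday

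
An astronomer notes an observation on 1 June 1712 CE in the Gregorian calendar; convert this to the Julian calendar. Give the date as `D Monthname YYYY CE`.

For dates in this range the Gregorian date is 11 days ahead of the Julian.
1 June 1712 Gregorian − 11 days → 21 May 1712 Julian.

21 May 1712 CE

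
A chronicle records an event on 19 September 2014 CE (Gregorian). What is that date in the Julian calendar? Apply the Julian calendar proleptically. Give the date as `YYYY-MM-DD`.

For dates in this range the Gregorian date is 13 days ahead of the Julian.
19 September 2014 Gregorian − 13 days → 6 September 2014 Julian.

2014-09-06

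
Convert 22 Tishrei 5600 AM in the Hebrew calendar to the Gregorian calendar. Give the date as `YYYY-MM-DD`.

1839-09-30

Both dates share Julian Day Number 2393013; in the Gregorian calendar that is 30 September 1839 CE.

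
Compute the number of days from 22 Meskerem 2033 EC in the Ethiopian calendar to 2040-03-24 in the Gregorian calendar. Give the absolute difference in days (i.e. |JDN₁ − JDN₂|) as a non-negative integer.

192

JDN of the first date = 2466430.
JDN of the second date = 2466238.
|2466238 − 2466430| = 192.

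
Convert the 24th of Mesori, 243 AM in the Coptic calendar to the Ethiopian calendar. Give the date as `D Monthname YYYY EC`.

24 Nehase 519 EC

Both dates share Julian Day Number 1913773; in the Ethiopian calendar that is 24 Nehase 519 EC.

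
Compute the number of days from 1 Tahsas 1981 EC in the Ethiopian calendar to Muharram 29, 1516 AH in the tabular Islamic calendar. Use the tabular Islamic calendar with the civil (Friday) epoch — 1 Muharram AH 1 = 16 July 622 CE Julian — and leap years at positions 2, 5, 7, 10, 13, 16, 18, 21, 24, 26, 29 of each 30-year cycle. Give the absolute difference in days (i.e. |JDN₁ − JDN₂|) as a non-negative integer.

37827

JDN of the first date = 2447506.
JDN of the second date = 2485333.
|2485333 − 2447506| = 37827.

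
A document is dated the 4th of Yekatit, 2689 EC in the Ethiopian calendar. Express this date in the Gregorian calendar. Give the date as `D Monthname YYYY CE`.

Julian Day Number of the source date = 2706166.
Converting JDN 2706166 to the Gregorian calendar gives 16 February 2697 CE.

16 February 2697 CE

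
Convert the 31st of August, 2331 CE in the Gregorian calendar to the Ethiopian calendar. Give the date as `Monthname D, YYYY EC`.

Nehase 22, 2323 EC

Both dates share Julian Day Number 2572682; in the Ethiopian calendar that is 22 Nehase 2323 EC.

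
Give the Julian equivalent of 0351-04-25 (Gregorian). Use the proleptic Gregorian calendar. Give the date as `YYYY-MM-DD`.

0351-04-24

For dates in this range the Gregorian date is 1 day ahead of the Julian.
25 April 351 Gregorian − 1 day → 24 April 351 Julian.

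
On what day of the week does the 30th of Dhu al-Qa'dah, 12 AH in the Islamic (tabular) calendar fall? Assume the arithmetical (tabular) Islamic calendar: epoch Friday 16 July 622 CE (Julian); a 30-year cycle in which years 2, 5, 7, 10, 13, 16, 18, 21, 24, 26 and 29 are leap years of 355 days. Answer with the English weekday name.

Saturday

This is JDN 1952662 (8 February 634 Gregorian).
Since JDN mod 7 = 5 (0 = Monday), the day is Saturday.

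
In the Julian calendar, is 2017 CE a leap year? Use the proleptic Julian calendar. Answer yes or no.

2017 mod 4 = 1, so it is a common year in the Julian calendar.

no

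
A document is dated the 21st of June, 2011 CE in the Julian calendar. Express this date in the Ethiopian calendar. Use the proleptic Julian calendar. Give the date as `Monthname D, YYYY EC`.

Both dates share Julian Day Number 2455747; in the Ethiopian calendar that is 27 Sene 2003 EC.

Sene 27, 2003 EC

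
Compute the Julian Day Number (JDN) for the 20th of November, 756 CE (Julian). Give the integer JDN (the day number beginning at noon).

1997511

Equivalently 24 November 756 (proleptic Gregorian).
JDN 2400001 is 17 November 1858 CE (Gregorian), MJD 0; the target day is −402490 days from there, so JDN = 1997511.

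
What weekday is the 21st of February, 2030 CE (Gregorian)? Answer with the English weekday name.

Thursday

JDN 2462554 mod 7 = 3, and JDN 0 was a Monday, so this is a Thursday.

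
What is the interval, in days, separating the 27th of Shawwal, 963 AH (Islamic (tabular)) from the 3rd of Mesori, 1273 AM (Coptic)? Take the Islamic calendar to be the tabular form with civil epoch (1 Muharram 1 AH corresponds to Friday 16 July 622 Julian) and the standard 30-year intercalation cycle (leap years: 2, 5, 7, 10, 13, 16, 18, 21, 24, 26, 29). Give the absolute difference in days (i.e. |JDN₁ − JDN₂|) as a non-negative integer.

327

JDN of the first date = 2289633.
JDN of the second date = 2289960.
|2289960 − 2289633| = 327.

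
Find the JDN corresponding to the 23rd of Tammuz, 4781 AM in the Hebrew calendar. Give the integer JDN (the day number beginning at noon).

2094166

In the proleptic Gregorian calendar the same day is 13 July 1021.
JDN 2400001 is 17 November 1858 CE (Gregorian), MJD 0; the target day is −305835 days from there, so JDN = 2094166.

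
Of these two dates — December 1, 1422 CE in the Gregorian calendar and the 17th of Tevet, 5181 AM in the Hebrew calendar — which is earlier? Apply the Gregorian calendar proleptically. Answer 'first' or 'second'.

second

First date → JDN 2240769; second date → JDN 2240069.
JDN 2240069 < JDN 2240769, so the second date is earlier.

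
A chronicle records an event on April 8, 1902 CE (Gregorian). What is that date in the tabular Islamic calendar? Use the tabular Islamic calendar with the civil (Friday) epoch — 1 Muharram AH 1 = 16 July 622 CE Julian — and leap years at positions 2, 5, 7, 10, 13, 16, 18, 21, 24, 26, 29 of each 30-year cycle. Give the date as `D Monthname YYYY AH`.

Julian Day Number of the source date = 2415848.
Converting JDN 2415848 to the tabular Islamic calendar gives 29 Dhu al-Hijjah 1319 AH.

29 Dhu al-Hijjah 1319 AH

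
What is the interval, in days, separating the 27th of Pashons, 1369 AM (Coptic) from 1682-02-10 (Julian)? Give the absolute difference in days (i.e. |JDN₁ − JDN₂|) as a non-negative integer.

JDN of the first date = 2324958.
JDN of the second date = 2335449.
|2335449 − 2324958| = 10491.

10491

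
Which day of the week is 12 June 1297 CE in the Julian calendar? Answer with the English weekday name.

Wednesday

In the proleptic Gregorian calendar this is 19 June 1297 (JDN 2194950).
Since JDN mod 7 = 2 (0 = Monday), the day is Wednesday.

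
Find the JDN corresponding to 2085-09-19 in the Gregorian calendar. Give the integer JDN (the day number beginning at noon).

2482853

JDN 2299161 is 15 October 1582 CE (Gregorian); the target day is +183692 days from there, so JDN = 2482853.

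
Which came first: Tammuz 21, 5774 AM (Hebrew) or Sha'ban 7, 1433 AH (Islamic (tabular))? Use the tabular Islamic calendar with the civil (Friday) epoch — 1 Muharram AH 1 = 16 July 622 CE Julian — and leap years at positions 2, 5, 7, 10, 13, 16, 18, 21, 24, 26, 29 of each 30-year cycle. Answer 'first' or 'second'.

second

Converting both to JDN: 2456858 vs 2456106; the smaller is the second.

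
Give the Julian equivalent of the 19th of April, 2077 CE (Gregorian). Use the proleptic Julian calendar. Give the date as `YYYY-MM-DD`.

For dates in this range the Gregorian date is 13 days ahead of the Julian.
19 April 2077 Gregorian − 13 days → 6 April 2077 Julian.

2077-04-06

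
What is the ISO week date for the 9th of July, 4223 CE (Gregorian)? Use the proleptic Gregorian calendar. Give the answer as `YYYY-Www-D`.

4223-W28-3

The weekday is Wednesday (ISO weekday 3).
That Wednesday belongs to ISO week 28 of ISO year 4223.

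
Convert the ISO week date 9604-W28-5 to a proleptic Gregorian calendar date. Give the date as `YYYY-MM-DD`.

9604-07-09

ISO week 1 of 9604 is the week containing the first Thursday of 9604.
Week 28, day 5 (Friday) lands on 9604-07-09.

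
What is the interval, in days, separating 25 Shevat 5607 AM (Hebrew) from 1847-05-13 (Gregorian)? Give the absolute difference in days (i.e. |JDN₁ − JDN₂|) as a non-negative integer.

91

First date → JDN 2395704; second date → JDN 2395795.
The interval is |2395704 − 2395795| = 91 days.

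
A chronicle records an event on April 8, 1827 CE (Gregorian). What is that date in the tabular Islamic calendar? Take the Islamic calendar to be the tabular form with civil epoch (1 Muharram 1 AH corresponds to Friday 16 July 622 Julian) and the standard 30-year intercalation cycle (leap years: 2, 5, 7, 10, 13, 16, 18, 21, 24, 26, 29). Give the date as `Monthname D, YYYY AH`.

Both dates share Julian Day Number 2388455; in the tabular Islamic calendar that is 11 Ramadan 1242 AH.

Ramadan 11, 1242 AH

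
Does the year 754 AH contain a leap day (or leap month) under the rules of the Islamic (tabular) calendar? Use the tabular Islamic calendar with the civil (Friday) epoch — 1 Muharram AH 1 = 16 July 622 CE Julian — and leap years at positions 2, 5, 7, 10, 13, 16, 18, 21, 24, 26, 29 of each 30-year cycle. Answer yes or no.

Year 754 AH is year 4 of its 30-year cycle; leap positions are 2, 5, 7, 10, 13, 16, 18, 21, 24, 26, 29, so it is a common year (354 days).

no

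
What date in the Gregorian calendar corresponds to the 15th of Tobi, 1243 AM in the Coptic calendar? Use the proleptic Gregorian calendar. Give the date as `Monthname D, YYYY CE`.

Julian Day Number of the source date = 2278804.
Converting JDN 2278804 to the Gregorian calendar gives 20 January 1527 CE.

January 20, 1527 CE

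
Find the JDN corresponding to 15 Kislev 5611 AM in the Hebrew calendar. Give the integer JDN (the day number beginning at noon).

Equivalently 20 November 1850 (Gregorian).
JDN 2451545 is 1 January 2000 CE (Gregorian); the target day is −54463 days from there, so JDN = 2397082.

2397082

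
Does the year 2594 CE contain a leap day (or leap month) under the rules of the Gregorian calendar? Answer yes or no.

no

2594 is not divisible by 4, so it is a common year.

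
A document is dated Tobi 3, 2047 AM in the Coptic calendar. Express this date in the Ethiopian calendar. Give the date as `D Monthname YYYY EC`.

3 Tir 2323 EC

Julian Day Number of the source date = 2572453.
Converting JDN 2572453 to the Ethiopian calendar gives 3 Tir 2323 EC.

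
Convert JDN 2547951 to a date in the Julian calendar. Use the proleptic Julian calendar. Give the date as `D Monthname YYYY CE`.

JDN 2547951 is 14 December 2263 in the Gregorian calendar.
In the Julian calendar that day is 29 November 2263 CE.

29 November 2263 CE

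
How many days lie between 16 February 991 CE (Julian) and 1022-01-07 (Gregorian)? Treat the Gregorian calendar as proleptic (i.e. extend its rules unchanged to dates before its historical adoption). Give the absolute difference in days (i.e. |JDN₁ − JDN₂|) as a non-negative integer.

11277

First date → JDN 2083067; second date → JDN 2094344.
The interval is |2083067 − 2094344| = 11277 days.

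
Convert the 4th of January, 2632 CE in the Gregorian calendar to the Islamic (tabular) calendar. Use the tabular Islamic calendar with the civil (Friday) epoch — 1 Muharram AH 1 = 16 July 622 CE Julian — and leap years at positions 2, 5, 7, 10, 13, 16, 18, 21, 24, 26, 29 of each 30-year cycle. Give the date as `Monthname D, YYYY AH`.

Safar 19, 2072 AH

Julian Day Number of the source date = 2682381.
Converting JDN 2682381 to the tabular Islamic calendar gives 19 Safar 2072 AH.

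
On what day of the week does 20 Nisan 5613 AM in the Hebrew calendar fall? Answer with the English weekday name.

Equivalently 28 April 1853 Gregorian, JDN 2397972.
JDN 2397972 mod 7 = 3, and JDN 0 was a Monday, so this is a Thursday.

Thursday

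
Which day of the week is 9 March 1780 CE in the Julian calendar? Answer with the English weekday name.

Monday

Equivalently 20 March 1780 Gregorian, JDN 2371271.
Since JDN mod 7 = 0 (0 = Monday), the day is Monday.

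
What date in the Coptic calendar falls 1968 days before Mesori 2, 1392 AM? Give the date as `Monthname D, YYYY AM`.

Paremhat 11, 1387 AM

The starting date is JDN 2333424; 2333424 − 1968 = 2331456.
JDN 2331456 corresponds to Paremhat 11, 1387 AM.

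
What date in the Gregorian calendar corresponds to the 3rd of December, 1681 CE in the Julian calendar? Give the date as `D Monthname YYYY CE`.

At this point the Julian calendar is 10 days behind the Gregorian.
3 December 1681 Julian + 10 days → 13 December 1681 Gregorian.

13 December 1681 CE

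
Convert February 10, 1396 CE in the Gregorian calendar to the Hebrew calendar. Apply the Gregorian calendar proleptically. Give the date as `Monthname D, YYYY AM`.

Julian Day Number of the source date = 2230979.
Converting JDN 2230979 to the Hebrew calendar gives 22 Shevat 5156 AM.

Shevat 22, 5156 AM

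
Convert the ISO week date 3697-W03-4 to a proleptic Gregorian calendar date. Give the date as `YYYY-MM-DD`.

ISO week 1 of 3697 is the week containing the first Thursday of 3697.
Week 3, day 4 (Thursday) lands on 3697-01-17.

3697-01-17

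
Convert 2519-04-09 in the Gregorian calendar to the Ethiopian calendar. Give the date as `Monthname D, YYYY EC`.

Megabit 27, 2511 EC

Both dates share Julian Day Number 2641204; in the Ethiopian calendar that is 27 Megabit 2511 EC.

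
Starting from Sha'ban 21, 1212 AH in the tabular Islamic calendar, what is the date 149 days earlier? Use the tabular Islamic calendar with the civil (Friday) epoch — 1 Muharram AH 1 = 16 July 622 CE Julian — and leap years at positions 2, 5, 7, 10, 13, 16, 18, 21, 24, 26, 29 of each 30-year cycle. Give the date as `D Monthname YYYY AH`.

20 Rabi' al-Awwal 1212 AH

JDN of Sha'ban 21, 1212 AH = 2377805.
2377805 − 149 = 2377656.
JDN 2377656 in the tabular Islamic calendar is 20 Rabi' al-Awwal 1212 AH.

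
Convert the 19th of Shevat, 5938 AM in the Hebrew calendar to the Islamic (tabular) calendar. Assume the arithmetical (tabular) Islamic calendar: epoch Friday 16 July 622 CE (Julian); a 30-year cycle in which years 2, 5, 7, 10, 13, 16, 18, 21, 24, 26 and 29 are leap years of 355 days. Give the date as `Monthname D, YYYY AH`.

Both dates share Julian Day Number 2516595; in the tabular Islamic calendar that is 17 Rabi' al-Thani 1604 AH.

Rabi' al-Thani 17, 1604 AH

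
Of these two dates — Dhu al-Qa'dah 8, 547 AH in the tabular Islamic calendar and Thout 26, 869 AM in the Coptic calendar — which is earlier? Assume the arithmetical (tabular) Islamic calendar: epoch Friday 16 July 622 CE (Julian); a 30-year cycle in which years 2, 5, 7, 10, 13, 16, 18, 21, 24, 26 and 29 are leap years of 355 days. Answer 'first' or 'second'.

Converting both to JDN: 2142226 vs 2142092; the smaller is the second.

second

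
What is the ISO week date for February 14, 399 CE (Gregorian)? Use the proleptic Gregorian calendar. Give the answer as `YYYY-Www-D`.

0399-W06-7

The weekday is Sunday (ISO weekday 7).
That Sunday belongs to ISO week 6 of ISO year 399.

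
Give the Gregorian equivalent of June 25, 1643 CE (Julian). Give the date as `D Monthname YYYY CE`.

5 July 1643 CE

For dates in this range the Gregorian date is 10 days ahead of the Julian.
25 June 1643 Julian + 10 days → 5 July 1643 Gregorian.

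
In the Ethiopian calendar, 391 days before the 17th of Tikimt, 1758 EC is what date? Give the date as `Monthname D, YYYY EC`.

JDN of the 17th of Tikimt, 1758 EC = 2366011.
2366011 − 391 = 2365620.
JDN 2365620 in the Ethiopian calendar is Meskerem 21, 1757 EC.

Meskerem 21, 1757 EC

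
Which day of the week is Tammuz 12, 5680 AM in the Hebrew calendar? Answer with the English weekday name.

In the Gregorian calendar this is 28 June 1920 (JDN 2422504).
2422504 ≡ 0 (mod 7); counting from Monday = 0 gives Monday.

Monday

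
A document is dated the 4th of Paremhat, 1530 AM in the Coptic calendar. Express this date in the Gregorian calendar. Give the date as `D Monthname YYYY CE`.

12 March 1814 CE

Julian Day Number of the source date = 2383680.
Converting JDN 2383680 to the Gregorian calendar gives 12 March 1814 CE.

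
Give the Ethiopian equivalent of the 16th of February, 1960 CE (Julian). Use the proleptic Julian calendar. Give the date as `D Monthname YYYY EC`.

Both dates share Julian Day Number 2436994; in the Ethiopian calendar that is 21 Yekatit 1952 EC.

21 Yekatit 1952 EC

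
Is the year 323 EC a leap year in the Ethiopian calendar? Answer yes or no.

323 mod 4 = 3; in the Ethiopian calendar a year is leap when year mod 4 = 3, so it is a leap year.

yes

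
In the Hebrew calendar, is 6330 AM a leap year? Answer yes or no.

Hebrew year 6330 is year 3 of its 19-year Metonic cycle; leap years are at positions 3, 6, 8, 11, 14, 17, 19, so it is a leap year (13 months).

yes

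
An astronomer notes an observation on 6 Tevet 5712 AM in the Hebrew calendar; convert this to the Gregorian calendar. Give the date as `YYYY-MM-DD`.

1952-01-04

Both dates share Julian Day Number 2434016; in the Gregorian calendar that is 4 January 1952 CE.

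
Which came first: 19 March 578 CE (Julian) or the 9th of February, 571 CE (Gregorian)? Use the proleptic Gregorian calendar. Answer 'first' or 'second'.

First date → JDN 1932250; second date → JDN 1929653.
JDN 1929653 < JDN 1932250, so the second date is earlier.

second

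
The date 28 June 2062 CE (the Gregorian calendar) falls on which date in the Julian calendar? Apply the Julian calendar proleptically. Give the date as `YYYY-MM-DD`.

2062-06-15

The Julian–Gregorian offset here is 13 days (Julian trailing).
28 June 2062 Gregorian − 13 days → 15 June 2062 Julian.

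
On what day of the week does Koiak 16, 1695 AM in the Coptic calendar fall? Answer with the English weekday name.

Monday

In the Gregorian calendar this is 25 December 1978 (JDN 2443868).
Since JDN mod 7 = 0 (0 = Monday), the day is Monday.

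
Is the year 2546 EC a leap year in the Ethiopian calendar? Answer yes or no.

2546 mod 4 = 2; in the Ethiopian calendar a year is leap when year mod 4 = 3, so it is a common year.

no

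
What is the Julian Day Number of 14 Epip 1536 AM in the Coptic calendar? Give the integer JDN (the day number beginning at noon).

2386002

Equivalently 20 July 1820 (Gregorian).
JDN 2451545 is 1 January 2000 CE (Gregorian); the target day is −65543 days from there, so JDN = 2386002.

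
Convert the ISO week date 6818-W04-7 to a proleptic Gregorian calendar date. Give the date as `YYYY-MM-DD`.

ISO week 1 of 6818 is the week containing the first Thursday of 6818.
Week 4, day 7 (Sunday) lands on 6818-01-28.

6818-01-28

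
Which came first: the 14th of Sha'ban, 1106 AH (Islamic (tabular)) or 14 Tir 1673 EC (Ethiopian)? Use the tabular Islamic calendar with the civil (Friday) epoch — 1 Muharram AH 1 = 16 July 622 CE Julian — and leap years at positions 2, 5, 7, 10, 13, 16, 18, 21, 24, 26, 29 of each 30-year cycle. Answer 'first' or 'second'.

second

Converting both to JDN: 2340235 vs 2335052; the smaller is the second.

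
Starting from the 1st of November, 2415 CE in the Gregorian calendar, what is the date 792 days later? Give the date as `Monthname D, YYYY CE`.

JDN of the 1st of November, 2415 CE = 2603425.
2603425 + 792 = 2604217.
JDN 2604217 in the Gregorian calendar is January 1, 2418 CE.

January 1, 2418 CE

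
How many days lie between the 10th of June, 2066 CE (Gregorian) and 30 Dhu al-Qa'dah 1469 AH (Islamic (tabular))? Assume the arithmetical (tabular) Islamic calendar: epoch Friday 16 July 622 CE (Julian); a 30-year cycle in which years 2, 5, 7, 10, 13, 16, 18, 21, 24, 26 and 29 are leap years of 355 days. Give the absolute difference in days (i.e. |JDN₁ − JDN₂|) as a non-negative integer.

JDN of the first date = 2475812.
JDN of the second date = 2468974.
|2468974 − 2475812| = 6838.

6838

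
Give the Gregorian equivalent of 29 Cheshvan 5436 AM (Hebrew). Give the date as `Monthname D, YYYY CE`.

Both dates share Julian Day Number 2333163; in the Gregorian calendar that is 18 November 1675 CE.

November 18, 1675 CE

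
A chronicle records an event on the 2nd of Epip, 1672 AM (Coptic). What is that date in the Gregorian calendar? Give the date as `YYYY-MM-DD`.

Julian Day Number of the source date = 2435664.
Converting JDN 2435664 to the Gregorian calendar gives 9 July 1956 CE.

1956-07-09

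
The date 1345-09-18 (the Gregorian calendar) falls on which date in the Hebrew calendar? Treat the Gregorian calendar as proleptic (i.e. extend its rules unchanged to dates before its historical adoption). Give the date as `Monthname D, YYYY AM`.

Both dates share Julian Day Number 2212572; in the Hebrew calendar that is 13 Tishrei 5106 AM.

Tishrei 13, 5106 AM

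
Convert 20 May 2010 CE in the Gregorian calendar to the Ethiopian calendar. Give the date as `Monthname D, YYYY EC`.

Julian Day Number of the source date = 2455337.
Converting JDN 2455337 to the Ethiopian calendar gives 12 Ginbot 2002 EC.

Ginbot 12, 2002 EC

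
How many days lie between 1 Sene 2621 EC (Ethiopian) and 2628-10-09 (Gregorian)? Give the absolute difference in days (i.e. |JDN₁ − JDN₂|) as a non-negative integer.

247

JDN of the first date = 2681446.
JDN of the second date = 2681199.
|2681199 − 2681446| = 247.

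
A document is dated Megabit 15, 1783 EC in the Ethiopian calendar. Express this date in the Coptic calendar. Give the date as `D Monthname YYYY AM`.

15 Paremhat 1507 AM

The source date corresponds to 22 March 1791 in the Gregorian calendar (JDN 2375290).
That day falls on 15 Paremhat 1507 AM in the Coptic calendar.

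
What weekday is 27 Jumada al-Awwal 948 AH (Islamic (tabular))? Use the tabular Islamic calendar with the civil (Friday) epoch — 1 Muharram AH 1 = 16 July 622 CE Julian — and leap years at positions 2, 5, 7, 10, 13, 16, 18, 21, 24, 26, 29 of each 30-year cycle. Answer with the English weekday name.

This is JDN 2284169 (28 September 1541 Gregorian).
2284169 ≡ 6 (mod 7); counting from Monday = 0 gives Sunday.

Sunday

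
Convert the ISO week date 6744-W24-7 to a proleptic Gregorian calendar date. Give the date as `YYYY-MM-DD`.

ISO week 1 of 6744 is the week containing the first Thursday of 6744.
Week 24, day 7 (Sunday) lands on 6744-06-18.

6744-06-18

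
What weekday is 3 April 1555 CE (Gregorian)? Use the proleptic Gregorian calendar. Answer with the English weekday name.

2289104 ≡ 6 (mod 7); counting from Monday = 0 gives Sunday.

Sunday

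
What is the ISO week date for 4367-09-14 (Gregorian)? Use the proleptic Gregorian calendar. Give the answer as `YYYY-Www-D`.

4367-W37-4

The weekday is Thursday (ISO weekday 4).
That Thursday belongs to ISO week 37 of ISO year 4367.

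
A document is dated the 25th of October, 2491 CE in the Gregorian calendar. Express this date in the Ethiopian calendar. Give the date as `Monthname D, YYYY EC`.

Tikimt 11, 2484 EC

Both dates share Julian Day Number 2631177; in the Ethiopian calendar that is 11 Tikimt 2484 EC.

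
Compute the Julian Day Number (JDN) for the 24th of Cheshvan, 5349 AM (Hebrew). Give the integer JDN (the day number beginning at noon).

2301383

Equivalently 14 November 1588 (Gregorian).
JDN 2299161 is 15 October 1582 CE (Gregorian); the target day is +2222 days from there, so JDN = 2301383.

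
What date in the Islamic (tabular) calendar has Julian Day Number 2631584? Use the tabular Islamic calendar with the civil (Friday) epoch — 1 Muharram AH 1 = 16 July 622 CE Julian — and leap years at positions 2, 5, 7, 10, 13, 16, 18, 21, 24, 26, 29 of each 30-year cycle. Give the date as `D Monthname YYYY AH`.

14 Shawwal 1928 AH

The Gregorian equivalent of JDN 2631584 is 5 December 2492.
In the tabular Islamic calendar that day is 14 Shawwal 1928 AH.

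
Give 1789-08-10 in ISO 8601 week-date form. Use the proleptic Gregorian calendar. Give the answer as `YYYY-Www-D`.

The weekday is Monday (ISO weekday 1).
That Monday belongs to ISO week 33 of ISO year 1789.

1789-W33-1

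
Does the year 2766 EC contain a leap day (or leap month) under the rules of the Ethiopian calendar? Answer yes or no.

2766 mod 4 = 2; in the Ethiopian calendar a year is leap when year mod 4 = 3, so it is a common year.

no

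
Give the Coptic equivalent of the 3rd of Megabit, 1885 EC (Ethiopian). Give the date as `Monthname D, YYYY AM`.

Paremhat 3, 1609 AM

The source date corresponds to 11 March 1893 in the Gregorian calendar (JDN 2412534).
That day falls on 3 Paremhat 1609 AM in the Coptic calendar.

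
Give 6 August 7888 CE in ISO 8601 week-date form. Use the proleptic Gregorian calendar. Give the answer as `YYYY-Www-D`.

The weekday is Monday (ISO weekday 1).
That Monday belongs to ISO week 32 of ISO year 7888.

7888-W32-1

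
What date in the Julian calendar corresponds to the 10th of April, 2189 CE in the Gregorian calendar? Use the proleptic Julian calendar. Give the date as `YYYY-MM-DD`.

2189-03-27

The Julian–Gregorian offset here is 14 days (Julian trailing).
10 April 2189 Gregorian − 14 days → 27 March 2189 Julian.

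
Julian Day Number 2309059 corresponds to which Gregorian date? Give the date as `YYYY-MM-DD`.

1609-11-20

JDN 2451545 is 1 Jan 2000; 2309059 is −142486 days from there.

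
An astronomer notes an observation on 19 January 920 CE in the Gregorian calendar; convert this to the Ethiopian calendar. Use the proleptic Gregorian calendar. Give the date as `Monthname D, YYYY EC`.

Tir 18, 912 EC

Julian Day Number of the source date = 2057101.
Converting JDN 2057101 to the Ethiopian calendar gives 18 Tir 912 EC.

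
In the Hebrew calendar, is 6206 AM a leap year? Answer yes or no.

Hebrew year 6206 is year 12 of its 19-year Metonic cycle; leap years are at positions 3, 6, 8, 11, 14, 17, 19, so it is a common year (12 months).

no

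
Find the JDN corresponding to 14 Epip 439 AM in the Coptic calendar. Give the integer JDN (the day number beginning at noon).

1985322

In the proleptic Gregorian calendar the same day is 12 July 723.
JDN 2400001 is 17 November 1858 CE (Gregorian), MJD 0; the target day is −414679 days from there, so JDN = 1985322.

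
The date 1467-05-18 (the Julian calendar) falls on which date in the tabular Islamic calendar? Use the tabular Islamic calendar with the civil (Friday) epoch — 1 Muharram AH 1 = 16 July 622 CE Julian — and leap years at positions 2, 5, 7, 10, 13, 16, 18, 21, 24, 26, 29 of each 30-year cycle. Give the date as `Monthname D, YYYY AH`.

Both dates share Julian Day Number 2257017; in the tabular Islamic calendar that is 13 Shawwal 871 AH.

Shawwal 13, 871 AH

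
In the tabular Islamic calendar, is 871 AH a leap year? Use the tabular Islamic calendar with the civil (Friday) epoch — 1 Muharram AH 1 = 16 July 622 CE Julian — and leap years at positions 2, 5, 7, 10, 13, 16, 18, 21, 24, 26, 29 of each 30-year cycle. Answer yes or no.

Year 871 AH is year 1 of its 30-year cycle; leap positions are 2, 5, 7, 10, 13, 16, 18, 21, 24, 26, 29, so it is a common year (354 days).

no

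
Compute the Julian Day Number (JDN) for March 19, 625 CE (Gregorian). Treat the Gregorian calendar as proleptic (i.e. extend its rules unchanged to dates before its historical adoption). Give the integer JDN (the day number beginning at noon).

JDN 2299161 is 15 October 1582 CE (Gregorian); the target day is −349747 days from there, so JDN = 1949414.

1949414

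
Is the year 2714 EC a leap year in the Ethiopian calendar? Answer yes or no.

no

2714 mod 4 = 2; in the Ethiopian calendar a year is leap when year mod 4 = 3, so it is a common year.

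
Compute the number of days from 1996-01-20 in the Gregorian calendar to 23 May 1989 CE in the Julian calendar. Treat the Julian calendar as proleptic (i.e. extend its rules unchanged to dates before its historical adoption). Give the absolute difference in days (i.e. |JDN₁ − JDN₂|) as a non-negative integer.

2420

JDN of the first date = 2450103.
JDN of the second date = 2447683.
|2447683 − 2450103| = 2420.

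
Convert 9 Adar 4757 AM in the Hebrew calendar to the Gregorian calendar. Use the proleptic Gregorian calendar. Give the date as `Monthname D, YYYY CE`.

Both dates share Julian Day Number 2085263; in the Gregorian calendar that is 25 February 997 CE.

February 25, 997 CE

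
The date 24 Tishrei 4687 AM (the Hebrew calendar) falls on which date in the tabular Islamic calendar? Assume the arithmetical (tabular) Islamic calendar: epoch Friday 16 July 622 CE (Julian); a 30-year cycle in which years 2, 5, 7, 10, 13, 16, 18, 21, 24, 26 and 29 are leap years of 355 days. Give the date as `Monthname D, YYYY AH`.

Both dates share Julian Day Number 2059556; in the tabular Islamic calendar that is 23 Rajab 314 AH.

Rajab 23, 314 AH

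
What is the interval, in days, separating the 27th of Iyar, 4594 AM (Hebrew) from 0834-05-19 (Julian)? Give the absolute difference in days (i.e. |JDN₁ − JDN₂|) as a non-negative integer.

10

First date → JDN 2025805; second date → JDN 2025815.
The interval is |2025805 − 2025815| = 10 days.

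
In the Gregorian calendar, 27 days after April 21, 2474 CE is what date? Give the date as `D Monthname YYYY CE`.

Counting 27 days forward from JDN 2624781 reaches JDN 2624808, which is 18 May 2474 CE.

18 May 2474 CE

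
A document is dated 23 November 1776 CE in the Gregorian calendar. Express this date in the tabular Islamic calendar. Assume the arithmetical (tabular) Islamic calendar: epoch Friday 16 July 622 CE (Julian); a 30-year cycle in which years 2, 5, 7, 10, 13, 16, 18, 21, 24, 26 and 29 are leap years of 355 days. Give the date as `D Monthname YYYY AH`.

Both dates share Julian Day Number 2370058; in the tabular Islamic calendar that is 11 Shawwal 1190 AH.

11 Shawwal 1190 AH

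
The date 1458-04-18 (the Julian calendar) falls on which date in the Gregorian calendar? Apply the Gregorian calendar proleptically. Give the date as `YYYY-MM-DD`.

The Julian–Gregorian offset here is 9 days (Julian trailing).
18 April 1458 Julian + 9 days → 27 April 1458 Gregorian.

1458-04-27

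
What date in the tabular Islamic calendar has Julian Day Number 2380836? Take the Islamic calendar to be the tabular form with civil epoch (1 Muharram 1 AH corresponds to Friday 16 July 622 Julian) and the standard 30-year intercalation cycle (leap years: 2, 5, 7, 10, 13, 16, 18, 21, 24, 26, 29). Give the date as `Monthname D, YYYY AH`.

Rabi' al-Awwal 11, 1221 AH

JDN 2380836 is 29 May 1806 in the Gregorian calendar.
In the tabular Islamic calendar that day is Rabi' al-Awwal 11, 1221 AH.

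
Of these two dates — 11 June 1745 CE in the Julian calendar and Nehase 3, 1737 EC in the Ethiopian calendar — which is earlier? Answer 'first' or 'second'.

first

Converting both to JDN: 2358581 vs 2358627; the smaller is the first.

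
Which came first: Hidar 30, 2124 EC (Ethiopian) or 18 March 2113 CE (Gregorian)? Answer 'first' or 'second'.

First date → JDN 2499736; second date → JDN 2492894.
JDN 2492894 < JDN 2499736, so the second date is earlier.

second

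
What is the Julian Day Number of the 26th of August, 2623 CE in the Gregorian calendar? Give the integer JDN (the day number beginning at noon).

2679328

JDN 2451545 is 1 January 2000 CE (Gregorian); the target day is +227783 days from there, so JDN = 2679328.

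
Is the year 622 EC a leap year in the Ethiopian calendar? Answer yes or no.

622 mod 4 = 2; in the Ethiopian calendar a year is leap when year mod 4 = 3, so it is a common year.

no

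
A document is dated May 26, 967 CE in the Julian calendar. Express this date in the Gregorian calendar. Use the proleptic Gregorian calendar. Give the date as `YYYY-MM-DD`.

0967-05-31

For dates in this range the Gregorian date is 5 days ahead of the Julian.
26 May 967 Julian + 5 days → 31 May 967 Gregorian.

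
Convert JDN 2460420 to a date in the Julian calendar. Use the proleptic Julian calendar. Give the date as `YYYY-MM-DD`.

JDN 2460420 is 19 April 2024 in the Gregorian calendar.
In the Julian calendar that day is 2024-04-06.

2024-04-06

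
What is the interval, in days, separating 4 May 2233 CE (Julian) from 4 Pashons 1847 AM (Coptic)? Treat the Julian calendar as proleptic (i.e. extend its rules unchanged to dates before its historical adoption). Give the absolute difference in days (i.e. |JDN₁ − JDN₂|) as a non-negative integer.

First date → JDN 2536785; second date → JDN 2499524.
The interval is |2536785 − 2499524| = 37261 days.

37261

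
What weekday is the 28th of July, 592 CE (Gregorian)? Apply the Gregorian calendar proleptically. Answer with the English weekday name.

Saturday

1937493 ≡ 5 (mod 7); counting from Monday = 0 gives Saturday.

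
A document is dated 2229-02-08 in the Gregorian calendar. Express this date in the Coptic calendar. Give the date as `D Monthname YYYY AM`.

Both dates share Julian Day Number 2535224; in the Coptic calendar that is 29 Tobi 1945 AM.

29 Tobi 1945 AM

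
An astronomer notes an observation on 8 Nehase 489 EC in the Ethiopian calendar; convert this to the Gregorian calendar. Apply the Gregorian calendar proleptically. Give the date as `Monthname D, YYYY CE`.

August 2, 497 CE

Both dates share Julian Day Number 1902800; in the Gregorian calendar that is 2 August 497 CE.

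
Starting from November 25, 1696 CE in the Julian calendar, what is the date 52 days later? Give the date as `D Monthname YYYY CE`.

JDN of November 25, 1696 CE = 2340851.
2340851 + 52 = 2340903.
JDN 2340903 in the Julian calendar is 16 January 1697 CE.

16 January 1697 CE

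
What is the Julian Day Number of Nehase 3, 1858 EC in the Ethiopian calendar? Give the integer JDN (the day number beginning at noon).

In the Gregorian calendar the same day is 8 August 1866.
JDN 2299161 is 15 October 1582 CE (Gregorian); the target day is +103661 days from there, so JDN = 2402822.

2402822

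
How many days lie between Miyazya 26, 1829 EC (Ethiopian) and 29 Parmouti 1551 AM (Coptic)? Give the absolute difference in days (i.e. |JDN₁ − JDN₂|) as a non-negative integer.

728

First date → JDN 2392133; second date → JDN 2391405.
The interval is |2392133 − 2391405| = 728 days.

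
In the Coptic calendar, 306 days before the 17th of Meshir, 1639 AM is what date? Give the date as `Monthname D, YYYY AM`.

Parmouti 16, 1638 AM

JDN of the 17th of Meshir, 1639 AM = 2423475.
2423475 − 306 = 2423169.
JDN 2423169 in the Coptic calendar is Parmouti 16, 1638 AM.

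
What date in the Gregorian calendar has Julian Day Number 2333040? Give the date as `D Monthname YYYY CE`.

JDN 2451545 is 1 Jan 2000; 2333040 is −118505 days from there.

18 July 1675 CE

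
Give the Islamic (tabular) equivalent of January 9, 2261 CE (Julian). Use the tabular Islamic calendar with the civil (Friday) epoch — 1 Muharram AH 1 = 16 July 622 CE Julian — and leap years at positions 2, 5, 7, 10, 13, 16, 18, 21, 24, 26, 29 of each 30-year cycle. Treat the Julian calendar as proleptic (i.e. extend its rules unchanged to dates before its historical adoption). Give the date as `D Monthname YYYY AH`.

21 Shawwal 1689 AH

Julian Day Number of the source date = 2546897.
Converting JDN 2546897 to the tabular Islamic calendar gives 21 Shawwal 1689 AH.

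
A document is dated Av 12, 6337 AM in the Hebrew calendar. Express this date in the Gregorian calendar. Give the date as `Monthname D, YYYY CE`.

July 29, 2577 CE

Both dates share Julian Day Number 2662500; in the Gregorian calendar that is 29 July 2577 CE.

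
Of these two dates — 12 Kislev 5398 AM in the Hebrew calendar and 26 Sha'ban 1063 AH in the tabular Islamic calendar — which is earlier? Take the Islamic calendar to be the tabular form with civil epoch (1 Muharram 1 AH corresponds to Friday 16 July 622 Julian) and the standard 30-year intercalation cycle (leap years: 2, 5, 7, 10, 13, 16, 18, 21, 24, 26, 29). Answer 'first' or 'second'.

first

Converting both to JDN: 2319295 vs 2325009; the smaller is the first.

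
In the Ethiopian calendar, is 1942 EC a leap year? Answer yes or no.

1942 mod 4 = 2; in the Ethiopian calendar a year is leap when year mod 4 = 3, so it is a common year.

no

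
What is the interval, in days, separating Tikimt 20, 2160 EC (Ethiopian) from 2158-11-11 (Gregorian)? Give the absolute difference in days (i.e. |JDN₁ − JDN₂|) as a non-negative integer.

JDN of the first date = 2512845.
JDN of the second date = 2509568.
|2509568 − 2512845| = 3277.

3277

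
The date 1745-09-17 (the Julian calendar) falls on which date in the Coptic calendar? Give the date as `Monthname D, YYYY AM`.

Julian Day Number of the source date = 2358679.
Converting JDN 2358679 to the Coptic calendar gives 20 Thout 1462 AM.

Thout 20, 1462 AM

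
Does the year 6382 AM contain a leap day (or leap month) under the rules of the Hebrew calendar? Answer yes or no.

Hebrew year 6382 is year 17 of its 19-year Metonic cycle; leap years are at positions 3, 6, 8, 11, 14, 17, 19, so it is a leap year (13 months).

yes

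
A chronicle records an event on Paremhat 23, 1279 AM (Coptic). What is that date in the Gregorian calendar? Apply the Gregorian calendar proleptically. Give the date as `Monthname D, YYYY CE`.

March 29, 1563 CE

Julian Day Number of the source date = 2292021.
Converting JDN 2292021 to the Gregorian calendar gives 29 March 1563 CE.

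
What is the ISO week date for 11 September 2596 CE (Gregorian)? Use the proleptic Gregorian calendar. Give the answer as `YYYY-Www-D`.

2596-W36-7

The weekday is Sunday (ISO weekday 7).
That Sunday belongs to ISO week 36 of ISO year 2596.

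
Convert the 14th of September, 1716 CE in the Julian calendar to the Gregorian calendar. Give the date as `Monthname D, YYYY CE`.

September 25, 1716 CE

For dates in this range the Gregorian date is 11 days ahead of the Julian.
14 September 1716 Julian + 11 days → 25 September 1716 Gregorian.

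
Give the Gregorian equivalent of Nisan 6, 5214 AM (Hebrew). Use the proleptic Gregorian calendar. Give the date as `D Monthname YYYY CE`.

Julian Day Number of the source date = 2252225.
Converting JDN 2252225 to the Gregorian calendar gives 13 April 1454 CE.

13 April 1454 CE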